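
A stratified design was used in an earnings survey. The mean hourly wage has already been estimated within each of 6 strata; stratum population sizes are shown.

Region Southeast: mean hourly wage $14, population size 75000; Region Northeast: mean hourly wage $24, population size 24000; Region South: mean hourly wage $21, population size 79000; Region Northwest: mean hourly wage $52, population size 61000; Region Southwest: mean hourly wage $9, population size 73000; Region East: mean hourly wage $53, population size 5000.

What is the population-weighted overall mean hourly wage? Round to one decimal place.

Σ Nₕ·x̄ₕ = 14×75000 + 24×24000 + 21×79000 + 52×61000 + 9×73000 + 53×5000
  = 7379000
Σ Nₕ = 75000 + 24000 + 79000 + 61000 + 73000 + 5000 = 317000
Overall mean = 7379000 / 317000 = 23.277603

23.3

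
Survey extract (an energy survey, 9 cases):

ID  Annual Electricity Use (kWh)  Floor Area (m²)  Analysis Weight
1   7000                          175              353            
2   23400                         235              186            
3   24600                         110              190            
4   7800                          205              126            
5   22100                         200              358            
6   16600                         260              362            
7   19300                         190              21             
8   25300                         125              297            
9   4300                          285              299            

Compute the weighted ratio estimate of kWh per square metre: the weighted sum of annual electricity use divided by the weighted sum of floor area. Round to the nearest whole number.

Σ wᵢ·y = 7000×353 + 23400×186 + 24600×190 + 7800×126 + 22100×358 + 16600×362 + 19300×21 + 25300×297 + 4300×299
  = 2471000 + 4352400 + 4674000 + 982800 + 7911800 + 6009200 + 405300 + 7514100 + 1285700 = 35606300
Σ wᵢ·x = 175×353 + 235×186 + 110×190 + 205×126 + 200×358 + 260×362 + 190×21 + 125×297 + 285×299
  = 61775 + 43710 + 20900 + 25830 + 71600 + 94120 + 3990 + 37125 + 85215 = 444265
Ratio = 35606300 / 444265 = 80.146534

80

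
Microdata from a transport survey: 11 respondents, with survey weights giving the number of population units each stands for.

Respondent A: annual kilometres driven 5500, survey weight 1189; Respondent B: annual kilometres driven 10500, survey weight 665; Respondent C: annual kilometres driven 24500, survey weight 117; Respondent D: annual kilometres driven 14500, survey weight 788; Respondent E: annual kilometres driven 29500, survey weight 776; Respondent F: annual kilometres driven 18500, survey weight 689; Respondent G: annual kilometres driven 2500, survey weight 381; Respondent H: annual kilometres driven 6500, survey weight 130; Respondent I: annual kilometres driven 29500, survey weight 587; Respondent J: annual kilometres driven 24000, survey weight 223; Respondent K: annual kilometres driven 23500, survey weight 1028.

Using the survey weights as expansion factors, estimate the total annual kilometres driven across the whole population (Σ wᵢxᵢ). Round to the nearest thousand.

112077000

Weighted total = 5500×1189 + 10500×665 + 24500×117 + 14500×788 + 29500×776 + 18500×689 + 2500×381 + 6500×130 + 29500×587 + 24000×223 + 23500×1028
  = 112077000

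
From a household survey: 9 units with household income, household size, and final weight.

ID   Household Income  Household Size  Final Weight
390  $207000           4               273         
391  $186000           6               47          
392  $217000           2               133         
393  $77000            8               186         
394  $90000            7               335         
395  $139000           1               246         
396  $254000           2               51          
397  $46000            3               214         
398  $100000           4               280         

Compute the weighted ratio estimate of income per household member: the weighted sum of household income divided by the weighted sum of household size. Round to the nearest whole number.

29484

Σ wᵢ·y = 207000×273 + 186000×47 + 217000×133 + 77000×186 + 90000×335 + 139000×246 + 254000×51 + 46000×214 + 100000×280
  = 56511000 + 8742000 + 28861000 + 14322000 + 30150000 + 34194000 + 12954000 + 9844000 + 28000000 = 223578000
Σ wᵢ·x = 4×273 + 6×47 + 2×133 + 8×186 + 7×335 + 1×246 + 2×51 + 3×214 + 4×280
  = 1092 + 282 + 266 + 1488 + 2345 + 246 + 102 + 642 + 1120 = 7583
Ratio = 223578000 / 7583 = 29484.109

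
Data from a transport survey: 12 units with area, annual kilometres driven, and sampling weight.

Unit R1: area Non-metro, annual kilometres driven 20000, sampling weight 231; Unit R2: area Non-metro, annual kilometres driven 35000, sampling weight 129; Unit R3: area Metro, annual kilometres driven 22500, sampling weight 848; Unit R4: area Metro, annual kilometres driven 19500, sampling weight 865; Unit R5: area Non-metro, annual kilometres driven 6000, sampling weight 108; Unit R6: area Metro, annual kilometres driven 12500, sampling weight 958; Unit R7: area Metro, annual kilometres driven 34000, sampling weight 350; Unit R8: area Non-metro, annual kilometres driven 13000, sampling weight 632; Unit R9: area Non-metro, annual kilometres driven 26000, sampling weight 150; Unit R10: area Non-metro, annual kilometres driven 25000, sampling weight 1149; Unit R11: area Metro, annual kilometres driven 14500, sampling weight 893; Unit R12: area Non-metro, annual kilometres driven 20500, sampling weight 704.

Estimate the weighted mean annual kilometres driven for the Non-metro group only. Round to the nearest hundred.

21000

Non-metro rows: R1, R2, R5, R8, R9, R10, R12
Weighted sum = 20000×231 + 35000×129 + 6000×108 + 13000×632 + 26000×150 + 25000×1149 + 20500×704
  = 65056000
Sum of weights = 231 + 129 + 108 + 632 + 150 + 1149 + 704 = 3103
Weighted mean = 65056000 / 3103 = 20965.517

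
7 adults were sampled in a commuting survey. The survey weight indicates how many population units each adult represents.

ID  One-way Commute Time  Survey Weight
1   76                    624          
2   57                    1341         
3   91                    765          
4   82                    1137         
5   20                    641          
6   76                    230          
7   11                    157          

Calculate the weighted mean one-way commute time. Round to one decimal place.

Weighted sum = 318737
Sum of weights = 624 + 1341 + 765 + 1137 + 641 + 230 + 157 = 4895
Weighted mean = 318737 / 4895 = 65.114811

65.1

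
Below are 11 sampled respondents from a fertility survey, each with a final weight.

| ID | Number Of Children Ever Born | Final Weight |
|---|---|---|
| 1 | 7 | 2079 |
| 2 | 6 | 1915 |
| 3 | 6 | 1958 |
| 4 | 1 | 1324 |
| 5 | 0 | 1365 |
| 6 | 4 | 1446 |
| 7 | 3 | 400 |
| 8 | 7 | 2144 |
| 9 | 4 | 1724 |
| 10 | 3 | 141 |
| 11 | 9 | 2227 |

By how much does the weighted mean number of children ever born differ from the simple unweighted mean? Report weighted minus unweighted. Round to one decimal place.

0.7

Unweighted sum = 7 + 6 + 6 + 1 + 0 + 4 + 3 + 7 + 4 + 3 + 9 = 50
Unweighted mean = 50 / 11 = 4.5454545
Weighted sum = 7×2079 + 6×1915 + 6×1958 + 1×1324 + 0×1365 + 4×1446 + 3×400 + 7×2144 + 4×1724 + 3×141 + 9×2227
  = 14553 + 11490 + 11748 + 1324 + 0 + 5784 + 1200 + 15008 + 6896 + 423 + 20043 = 88469
Sum of weights = 2079 + 1915 + 1958 + 1324 + 1365 + 1446 + 400 + 2144 + 1724 + 141 + 2227 = 16723
Weighted mean = 88469 / 16723 = 5.2902589
Difference (weighted minus unweighted) = 0.74480438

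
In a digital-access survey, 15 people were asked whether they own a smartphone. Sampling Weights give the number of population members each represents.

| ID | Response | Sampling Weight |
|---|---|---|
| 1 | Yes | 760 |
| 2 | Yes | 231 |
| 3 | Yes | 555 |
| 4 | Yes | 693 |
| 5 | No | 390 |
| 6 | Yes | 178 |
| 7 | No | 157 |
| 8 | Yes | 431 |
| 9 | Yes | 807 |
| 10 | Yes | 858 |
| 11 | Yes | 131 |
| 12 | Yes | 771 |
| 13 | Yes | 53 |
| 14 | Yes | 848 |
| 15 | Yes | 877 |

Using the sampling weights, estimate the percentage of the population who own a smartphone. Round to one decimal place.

Sum of weights for 'Yes' = 760 + 231 + 555 + 693 + 178 + 431 + 807 + 858 + 131 + 771 + 53 + 848 + 877 = 7193
Total weight = 7740
Weighted proportion = 7193 / 7740 = 0.92932817 → 92.932817%

92.9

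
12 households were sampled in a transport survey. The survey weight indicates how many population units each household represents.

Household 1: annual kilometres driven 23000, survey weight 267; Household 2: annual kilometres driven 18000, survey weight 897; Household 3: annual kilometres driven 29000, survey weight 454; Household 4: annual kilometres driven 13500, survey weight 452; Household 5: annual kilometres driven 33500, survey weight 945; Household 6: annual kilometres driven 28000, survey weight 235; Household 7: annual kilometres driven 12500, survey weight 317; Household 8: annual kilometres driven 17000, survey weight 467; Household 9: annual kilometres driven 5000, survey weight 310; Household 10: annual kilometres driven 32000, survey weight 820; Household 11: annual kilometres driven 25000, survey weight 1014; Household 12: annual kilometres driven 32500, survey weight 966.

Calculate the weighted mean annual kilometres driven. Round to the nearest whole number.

Weighted sum = 23000×267 + 18000×897 + 29000×454 + 13500×452 + 33500×945 + 28000×235 + 12500×317 + 17000×467 + 5000×310 + 32000×820 + 25000×1014 + 32500×966
  = 176229000
Sum of weights = 267 + 897 + 454 + 452 + 945 + 235 + 317 + 467 + 310 + 820 + 1014 + 966 = 7144
Weighted mean = 176229000 / 7144 = 24668.113

24668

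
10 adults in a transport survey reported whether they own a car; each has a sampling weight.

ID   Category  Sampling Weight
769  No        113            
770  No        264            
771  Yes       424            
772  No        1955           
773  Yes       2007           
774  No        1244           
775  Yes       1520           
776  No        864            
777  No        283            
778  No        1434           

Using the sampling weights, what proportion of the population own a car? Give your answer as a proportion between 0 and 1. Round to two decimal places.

Sum of weights for 'Yes' = 424 + 2007 + 1520 = 3951
Total weight = 113 + 264 + 424 + 1955 + 2007 + 1244 + 1520 + 864 + 283 + 1434 = 10108
Weighted proportion = 3951 / 10108 = 0.39087851

0.39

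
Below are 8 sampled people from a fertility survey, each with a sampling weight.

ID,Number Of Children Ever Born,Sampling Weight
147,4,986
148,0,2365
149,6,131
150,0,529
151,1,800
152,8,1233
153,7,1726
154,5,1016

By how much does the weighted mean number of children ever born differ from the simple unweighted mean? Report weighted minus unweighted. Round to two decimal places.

Unweighted sum = 4 + 0 + 6 + 0 + 1 + 8 + 7 + 5 = 31
Unweighted mean = 31 / 8 = 3.875
Weighted sum = 4×986 + 0×2365 + 6×131 + 0×529 + 1×800 + 8×1233 + 7×1726 + 5×1016
  = 3944 + 0 + 786 + 0 + 800 + 9864 + 12082 + 5080 = 32556
Sum of weights = 986 + 2365 + 131 + 529 + 800 + 1233 + 1726 + 1016 = 8786
Weighted mean = 32556 / 8786 = 3.7054405
Difference (weighted minus unweighted) = -0.16955953

-0.17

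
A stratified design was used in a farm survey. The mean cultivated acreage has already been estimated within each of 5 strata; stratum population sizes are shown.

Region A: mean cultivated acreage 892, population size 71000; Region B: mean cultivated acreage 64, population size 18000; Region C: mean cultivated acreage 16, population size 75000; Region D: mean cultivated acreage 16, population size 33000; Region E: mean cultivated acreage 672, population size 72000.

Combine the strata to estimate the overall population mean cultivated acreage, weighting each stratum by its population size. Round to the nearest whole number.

Σ Nₕ·x̄ₕ = 892×71000 + 64×18000 + 16×75000 + 16×33000 + 672×72000
  = 63332000 + 1152000 + 1200000 + 528000 + 48384000 = 114596000
Σ Nₕ = 71000 + 18000 + 75000 + 33000 + 72000 = 269000
Overall mean = 114596000 / 269000 = 426.00743

426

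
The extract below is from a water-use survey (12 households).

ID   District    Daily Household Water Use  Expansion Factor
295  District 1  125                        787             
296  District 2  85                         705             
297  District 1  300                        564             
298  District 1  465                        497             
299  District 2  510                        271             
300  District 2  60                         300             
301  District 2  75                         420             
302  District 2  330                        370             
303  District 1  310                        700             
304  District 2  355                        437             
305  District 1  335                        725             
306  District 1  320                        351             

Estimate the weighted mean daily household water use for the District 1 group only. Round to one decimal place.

District 1 rows: 295, 297, 298, 303, 305, 306
Weighted sum = 125×787 + 300×564 + 465×497 + 310×700 + 335×725 + 320×351
  = 98375 + 169200 + 231105 + 217000 + 242875 + 112320 = 1070875
Sum of weights = 787 + 564 + 497 + 700 + 725 + 351 = 3624
Weighted mean = 1070875 / 3624 = 295.49531

295.5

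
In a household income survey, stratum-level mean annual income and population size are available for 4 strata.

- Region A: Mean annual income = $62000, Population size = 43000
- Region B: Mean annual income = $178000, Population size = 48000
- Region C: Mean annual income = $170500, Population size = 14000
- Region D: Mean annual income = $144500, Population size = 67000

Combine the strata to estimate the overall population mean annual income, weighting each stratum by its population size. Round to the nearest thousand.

Σ Nₕ·x̄ₕ = 23278500000
Σ Nₕ = 43000 + 48000 + 14000 + 67000 = 172000
Overall mean = 23278500000 / 172000 = 135340.12

135000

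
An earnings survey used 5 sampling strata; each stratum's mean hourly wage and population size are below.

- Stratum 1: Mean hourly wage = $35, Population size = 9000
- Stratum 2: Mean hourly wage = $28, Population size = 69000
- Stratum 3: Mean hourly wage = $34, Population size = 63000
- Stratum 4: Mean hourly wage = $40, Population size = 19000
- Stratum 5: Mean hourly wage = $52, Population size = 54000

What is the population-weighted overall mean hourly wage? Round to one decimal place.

37.2

Σ Nₕ·x̄ₕ = 7957000
Σ Nₕ = 214000
Overall mean = 7957000 / 214000 = 37.182243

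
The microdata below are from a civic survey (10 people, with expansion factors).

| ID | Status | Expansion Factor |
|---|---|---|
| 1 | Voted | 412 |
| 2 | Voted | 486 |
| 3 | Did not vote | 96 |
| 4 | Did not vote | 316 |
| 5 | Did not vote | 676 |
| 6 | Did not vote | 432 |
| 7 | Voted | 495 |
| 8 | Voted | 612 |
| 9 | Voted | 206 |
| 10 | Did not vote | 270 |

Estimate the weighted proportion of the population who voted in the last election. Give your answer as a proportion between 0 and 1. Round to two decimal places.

0.55

Sum of weights for 'Voted' = 412 + 486 + 495 + 612 + 206 = 2211
Total weight = 412 + 486 + 96 + 316 + 676 + 432 + 495 + 612 + 206 + 270 = 4001
Weighted proportion = 2211 / 4001 = 0.55261185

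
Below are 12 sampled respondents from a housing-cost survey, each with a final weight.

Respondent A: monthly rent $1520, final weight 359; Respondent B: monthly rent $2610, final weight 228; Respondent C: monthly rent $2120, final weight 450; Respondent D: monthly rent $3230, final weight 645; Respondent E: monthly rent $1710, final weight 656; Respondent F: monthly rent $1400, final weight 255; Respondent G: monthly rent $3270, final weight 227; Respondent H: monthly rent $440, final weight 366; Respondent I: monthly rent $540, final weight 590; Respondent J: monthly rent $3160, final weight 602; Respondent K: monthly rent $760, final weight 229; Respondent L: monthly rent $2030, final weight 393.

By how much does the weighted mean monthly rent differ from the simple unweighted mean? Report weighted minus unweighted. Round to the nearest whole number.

51

Unweighted sum = 1520 + 2610 + 2120 + 3230 + 1710 + 1400 + 3270 + 440 + 540 + 3160 + 760 + 2030 = 22790
Unweighted mean = 22790 / 12 = 1899.1667
Weighted sum = 1520×359 + 2610×228 + 2120×450 + 3230×645 + 1710×656 + 1400×255 + 3270×227 + 440×366 + 540×590 + 3160×602 + 760×229 + 2030×393
  = 545680 + 595080 + 954000 + 2083350 + 1121760 + 357000 + 742290 + 161040 + 318600 + 1902320 + 174040 + 797790 = 9752950
Sum of weights = 359 + 228 + 450 + 645 + 656 + 255 + 227 + 366 + 590 + 602 + 229 + 393 = 5000
Weighted mean = 9752950 / 5000 = 1950.59
Difference (weighted minus unweighted) = 51.423333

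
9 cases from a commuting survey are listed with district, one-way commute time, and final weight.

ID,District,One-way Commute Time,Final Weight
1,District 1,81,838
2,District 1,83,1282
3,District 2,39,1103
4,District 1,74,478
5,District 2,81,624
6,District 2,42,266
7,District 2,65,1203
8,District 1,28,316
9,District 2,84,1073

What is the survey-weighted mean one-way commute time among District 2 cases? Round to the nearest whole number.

64

District 2 rows: 3, 5, 6, 7, 9
Weighted sum = 39×1103 + 81×624 + 42×266 + 65×1203 + 84×1073
  = 43017 + 50544 + 11172 + 78195 + 90132 = 273060
Sum of weights = 1103 + 624 + 266 + 1203 + 1073 = 4269
Weighted mean = 273060 / 4269 = 63.963457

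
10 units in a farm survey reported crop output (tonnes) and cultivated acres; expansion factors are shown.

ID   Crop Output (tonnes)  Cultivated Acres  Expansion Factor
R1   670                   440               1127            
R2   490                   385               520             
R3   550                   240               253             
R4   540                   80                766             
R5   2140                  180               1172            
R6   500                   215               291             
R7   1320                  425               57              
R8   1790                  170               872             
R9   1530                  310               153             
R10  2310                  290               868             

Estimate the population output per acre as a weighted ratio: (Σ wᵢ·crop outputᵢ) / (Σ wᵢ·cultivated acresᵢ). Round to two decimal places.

5.18

Σ wᵢ·y = 670×1127 + 490×520 + 550×253 + 540×766 + 2140×1172 + 500×291 + 1320×57 + 1790×872 + 1530×153 + 2310×868
  = 8091550
Σ wᵢ·x = 1563220
Ratio = 8091550 / 1563220 = 5.1762068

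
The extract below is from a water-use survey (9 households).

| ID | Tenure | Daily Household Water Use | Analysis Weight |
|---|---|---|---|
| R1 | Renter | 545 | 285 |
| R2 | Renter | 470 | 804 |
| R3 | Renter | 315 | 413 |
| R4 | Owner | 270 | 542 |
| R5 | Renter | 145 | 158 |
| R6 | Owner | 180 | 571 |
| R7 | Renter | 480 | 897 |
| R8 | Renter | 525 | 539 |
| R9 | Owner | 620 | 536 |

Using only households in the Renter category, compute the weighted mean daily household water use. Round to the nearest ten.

450

Renter rows: R1, R2, R3, R5, R7, R8
Weighted sum = 545×285 + 470×804 + 315×413 + 145×158 + 480×897 + 525×539
  = 1399745
Sum of weights = 3096
Weighted mean = 1399745 / 3096 = 452.11402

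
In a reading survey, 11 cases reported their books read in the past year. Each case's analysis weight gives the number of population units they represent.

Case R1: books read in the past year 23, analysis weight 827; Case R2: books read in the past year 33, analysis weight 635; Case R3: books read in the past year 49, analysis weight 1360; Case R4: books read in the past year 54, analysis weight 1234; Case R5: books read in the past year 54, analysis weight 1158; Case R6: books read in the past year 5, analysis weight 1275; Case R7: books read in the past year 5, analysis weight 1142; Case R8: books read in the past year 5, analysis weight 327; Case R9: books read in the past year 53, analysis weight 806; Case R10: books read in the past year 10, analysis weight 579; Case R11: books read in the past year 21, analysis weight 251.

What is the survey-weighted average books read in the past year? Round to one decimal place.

31.6

Weighted sum = 23×827 + 33×635 + 49×1360 + 54×1234 + 54×1158 + 5×1275 + 5×1142 + 5×327 + 53×806 + 10×579 + 21×251
  = 19021 + 20955 + 66640 + 66636 + 62532 + 6375 + 5710 + 1635 + 42718 + 5790 + 5271 = 303283
Sum of weights = 827 + 635 + 1360 + 1234 + 1158 + 1275 + 1142 + 327 + 806 + 579 + 251 = 9594
Weighted mean = 303283 / 9594 = 31.611737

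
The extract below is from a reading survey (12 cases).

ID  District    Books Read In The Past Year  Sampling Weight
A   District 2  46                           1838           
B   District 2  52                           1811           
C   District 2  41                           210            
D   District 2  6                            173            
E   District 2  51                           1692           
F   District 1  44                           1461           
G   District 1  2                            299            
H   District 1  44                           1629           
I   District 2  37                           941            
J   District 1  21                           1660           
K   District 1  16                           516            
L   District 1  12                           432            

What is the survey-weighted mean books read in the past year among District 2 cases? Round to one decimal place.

46.4

District 2 rows: A, B, C, D, E, I
Weighted sum = 46×1838 + 52×1811 + 41×210 + 6×173 + 51×1692 + 37×941
  = 309477
Sum of weights = 6665
Weighted mean = 309477 / 6665 = 46.433158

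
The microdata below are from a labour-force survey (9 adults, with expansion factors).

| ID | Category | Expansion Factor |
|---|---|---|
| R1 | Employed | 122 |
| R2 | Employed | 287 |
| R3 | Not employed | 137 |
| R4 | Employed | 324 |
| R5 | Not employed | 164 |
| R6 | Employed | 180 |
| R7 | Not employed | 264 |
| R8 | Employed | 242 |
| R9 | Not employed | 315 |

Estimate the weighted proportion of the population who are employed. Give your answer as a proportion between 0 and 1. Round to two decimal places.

0.57

Sum of weights for 'Employed' = 122 + 287 + 324 + 180 + 242 = 1155
Total weight = 2035
Weighted proportion = 1155 / 2035 = 0.56756757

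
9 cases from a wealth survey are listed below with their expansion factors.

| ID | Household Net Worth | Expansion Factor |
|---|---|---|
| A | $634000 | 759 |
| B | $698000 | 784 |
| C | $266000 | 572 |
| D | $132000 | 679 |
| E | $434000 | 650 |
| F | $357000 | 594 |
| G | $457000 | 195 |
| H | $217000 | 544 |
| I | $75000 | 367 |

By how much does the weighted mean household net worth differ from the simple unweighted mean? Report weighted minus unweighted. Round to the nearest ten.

25290

Unweighted sum = 3270000
Unweighted mean = 3270000 / 9 = 363333.33
Weighted sum = 634000×759 + 698000×784 + 266000×572 + 132000×679 + 434000×650 + 357000×594 + 457000×195 + 217000×544 + 75000×367
  = 481206000 + 547232000 + 152152000 + 89628000 + 282100000 + 212058000 + 89115000 + 118048000 + 27525000 = 1999064000
Sum of weights = 759 + 784 + 572 + 679 + 650 + 594 + 195 + 544 + 367 = 5144
Weighted mean = 1999064000 / 5144 = 388620.53
Difference (weighted minus unweighted) = 25287.195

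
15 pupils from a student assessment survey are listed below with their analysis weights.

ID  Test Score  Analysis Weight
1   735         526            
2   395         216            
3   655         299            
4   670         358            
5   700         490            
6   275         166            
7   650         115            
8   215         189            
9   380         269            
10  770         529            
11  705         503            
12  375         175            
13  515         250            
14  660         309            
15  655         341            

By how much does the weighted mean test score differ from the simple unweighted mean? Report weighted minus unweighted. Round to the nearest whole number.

55

Unweighted sum = 8355
Unweighted mean = 8355 / 15 = 557
Weighted sum = 2897505
Sum of weights = 4735
Weighted mean = 2897505 / 4735 = 611.93347
Difference (weighted minus unweighted) = 54.933474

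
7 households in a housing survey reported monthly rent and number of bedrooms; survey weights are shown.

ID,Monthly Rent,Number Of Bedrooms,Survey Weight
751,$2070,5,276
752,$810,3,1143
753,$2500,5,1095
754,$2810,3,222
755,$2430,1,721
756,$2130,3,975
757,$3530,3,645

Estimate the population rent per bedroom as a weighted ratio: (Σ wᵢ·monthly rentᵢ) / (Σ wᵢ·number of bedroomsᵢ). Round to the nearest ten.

660

Σ wᵢ·y = 10964100
Σ wᵢ·x = 5×276 + 3×1143 + 5×1095 + 3×222 + 1×721 + 3×975 + 3×645
  = 1380 + 3429 + 5475 + 666 + 721 + 2925 + 1935 = 16531
Ratio = 10964100 / 16531 = 663.24481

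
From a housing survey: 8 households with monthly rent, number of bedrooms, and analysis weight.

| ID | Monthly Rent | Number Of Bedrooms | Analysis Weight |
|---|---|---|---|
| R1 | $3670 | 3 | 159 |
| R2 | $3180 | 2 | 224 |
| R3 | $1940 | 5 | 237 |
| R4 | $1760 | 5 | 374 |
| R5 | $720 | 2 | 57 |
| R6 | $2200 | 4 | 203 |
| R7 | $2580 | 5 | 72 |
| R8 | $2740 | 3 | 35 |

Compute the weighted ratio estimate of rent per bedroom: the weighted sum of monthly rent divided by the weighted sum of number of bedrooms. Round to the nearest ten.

590

Σ wᵢ·y = 3670×159 + 3180×224 + 1940×237 + 1760×374 + 720×57 + 2200×203 + 2580×72 + 2740×35
  = 583530 + 712320 + 459780 + 658240 + 41040 + 446600 + 185760 + 95900 = 3183170
Σ wᵢ·x = 3×159 + 2×224 + 5×237 + 5×374 + 2×57 + 4×203 + 5×72 + 3×35
  = 5371
Ratio = 3183170 / 5371 = 592.65872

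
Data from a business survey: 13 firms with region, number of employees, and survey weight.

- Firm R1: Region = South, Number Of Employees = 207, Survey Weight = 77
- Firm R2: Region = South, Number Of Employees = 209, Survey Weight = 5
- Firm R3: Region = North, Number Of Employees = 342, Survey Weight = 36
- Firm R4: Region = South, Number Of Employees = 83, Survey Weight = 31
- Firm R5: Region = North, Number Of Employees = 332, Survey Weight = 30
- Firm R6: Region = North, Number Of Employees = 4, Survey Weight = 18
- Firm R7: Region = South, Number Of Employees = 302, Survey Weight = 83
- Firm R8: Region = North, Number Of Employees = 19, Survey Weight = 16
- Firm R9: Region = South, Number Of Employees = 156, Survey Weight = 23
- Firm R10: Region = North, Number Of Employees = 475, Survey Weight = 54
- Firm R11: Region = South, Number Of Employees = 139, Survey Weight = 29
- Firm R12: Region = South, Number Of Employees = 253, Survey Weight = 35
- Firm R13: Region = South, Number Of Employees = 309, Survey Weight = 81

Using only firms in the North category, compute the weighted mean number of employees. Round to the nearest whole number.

314

North rows: R3, R5, R6, R8, R10
Weighted sum = 342×36 + 332×30 + 4×18 + 19×16 + 475×54
  = 48298
Sum of weights = 36 + 30 + 18 + 16 + 54 = 154
Weighted mean = 48298 / 154 = 313.62338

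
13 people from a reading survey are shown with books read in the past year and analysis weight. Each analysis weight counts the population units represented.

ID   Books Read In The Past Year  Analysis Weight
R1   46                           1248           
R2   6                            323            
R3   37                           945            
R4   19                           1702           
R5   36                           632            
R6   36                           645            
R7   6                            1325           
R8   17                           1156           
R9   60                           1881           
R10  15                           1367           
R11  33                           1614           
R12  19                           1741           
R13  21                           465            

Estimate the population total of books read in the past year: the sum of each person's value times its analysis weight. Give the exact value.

Weighted total = 429694

429694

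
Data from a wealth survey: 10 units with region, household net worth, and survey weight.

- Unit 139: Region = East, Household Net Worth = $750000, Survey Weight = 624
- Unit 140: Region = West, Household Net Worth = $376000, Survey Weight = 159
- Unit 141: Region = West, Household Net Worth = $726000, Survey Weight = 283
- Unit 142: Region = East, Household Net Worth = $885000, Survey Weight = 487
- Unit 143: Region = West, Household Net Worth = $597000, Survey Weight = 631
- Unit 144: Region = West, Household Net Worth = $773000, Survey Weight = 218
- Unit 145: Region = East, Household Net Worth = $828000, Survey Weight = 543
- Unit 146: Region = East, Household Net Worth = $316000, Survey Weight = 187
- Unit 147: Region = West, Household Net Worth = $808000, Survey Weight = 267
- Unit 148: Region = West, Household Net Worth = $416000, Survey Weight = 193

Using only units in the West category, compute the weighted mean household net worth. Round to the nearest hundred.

West rows: 140, 141, 143, 144, 147, 148
Weighted sum = 376000×159 + 726000×283 + 597000×631 + 773000×218 + 808000×267 + 416000×193
  = 59784000 + 205458000 + 376707000 + 168514000 + 215736000 + 80288000 = 1106487000
Sum of weights = 159 + 283 + 631 + 218 + 267 + 193 = 1751
Weighted mean = 1106487000 / 1751 = 631917.19

631900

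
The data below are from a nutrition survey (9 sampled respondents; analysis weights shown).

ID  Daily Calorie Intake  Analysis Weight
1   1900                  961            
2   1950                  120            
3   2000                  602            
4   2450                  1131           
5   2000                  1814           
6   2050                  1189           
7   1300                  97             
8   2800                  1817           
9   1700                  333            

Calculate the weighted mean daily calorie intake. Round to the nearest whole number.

Weighted sum = 1900×961 + 1950×120 + 2000×602 + 2450×1131 + 2000×1814 + 2050×1189 + 1300×97 + 2800×1817 + 1700×333
  = 17880100
Sum of weights = 961 + 120 + 602 + 1131 + 1814 + 1189 + 97 + 1817 + 333 = 8064
Weighted mean = 17880100 / 8064 = 2217.2743

2217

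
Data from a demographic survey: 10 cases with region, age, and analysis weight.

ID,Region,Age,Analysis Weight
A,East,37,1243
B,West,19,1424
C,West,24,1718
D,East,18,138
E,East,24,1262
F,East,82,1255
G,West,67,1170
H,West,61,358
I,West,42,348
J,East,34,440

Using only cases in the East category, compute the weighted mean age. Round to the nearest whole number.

45

East rows: A, D, E, F, J
Weighted sum = 37×1243 + 18×138 + 24×1262 + 82×1255 + 34×440
  = 196633
Sum of weights = 1243 + 138 + 1262 + 1255 + 440 = 4338
Weighted mean = 196633 / 4338 = 45.328031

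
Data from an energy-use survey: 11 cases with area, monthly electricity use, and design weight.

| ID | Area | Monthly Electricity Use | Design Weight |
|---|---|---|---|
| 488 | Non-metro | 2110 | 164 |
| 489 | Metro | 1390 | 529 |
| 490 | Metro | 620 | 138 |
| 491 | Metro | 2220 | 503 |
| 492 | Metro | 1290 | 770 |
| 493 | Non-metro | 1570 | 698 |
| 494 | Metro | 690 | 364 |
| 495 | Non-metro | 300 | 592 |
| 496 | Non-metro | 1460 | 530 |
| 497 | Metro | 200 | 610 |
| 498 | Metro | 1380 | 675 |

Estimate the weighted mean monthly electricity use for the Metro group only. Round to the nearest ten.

Metro rows: 489, 490, 491, 492, 494, 497, 498
Weighted sum = 1390×529 + 620×138 + 2220×503 + 1290×770 + 690×364 + 200×610 + 1380×675
  = 735310 + 85560 + 1116660 + 993300 + 251160 + 122000 + 931500 = 4235490
Sum of weights = 529 + 138 + 503 + 770 + 364 + 610 + 675 = 3589
Weighted mean = 4235490 / 3589 = 1180.131

1180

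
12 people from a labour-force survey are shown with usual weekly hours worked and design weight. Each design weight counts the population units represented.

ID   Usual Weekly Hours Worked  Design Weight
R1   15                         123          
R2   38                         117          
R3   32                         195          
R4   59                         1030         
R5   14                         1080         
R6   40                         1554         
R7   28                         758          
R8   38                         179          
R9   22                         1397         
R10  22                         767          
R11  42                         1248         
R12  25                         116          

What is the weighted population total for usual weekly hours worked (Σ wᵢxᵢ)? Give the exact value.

Weighted total = 15×123 + 38×117 + 32×195 + 59×1030 + 14×1080 + 40×1554 + 28×758 + 38×179 + 22×1397 + 22×767 + 42×1248 + 25×116
  = 1845 + 4446 + 6240 + 60770 + 15120 + 62160 + 21224 + 6802 + 30734 + 16874 + 52416 + 2900 = 281531

281531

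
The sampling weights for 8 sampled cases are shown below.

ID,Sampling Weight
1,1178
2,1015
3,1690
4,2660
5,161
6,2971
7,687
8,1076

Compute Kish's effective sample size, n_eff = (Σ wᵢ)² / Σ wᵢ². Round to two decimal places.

Σ wᵢ = 1178 + 1015 + 1690 + 2660 + 161 + 2971 + 687 + 1076 = 11438
Σ wᵢ² = 1387684 + 1030225 + 2856100 + 7075600 + 25921 + 8826841 + 471969 + 1157776 = 22832116
n_eff = 11438² / 22832116 = 130827844 / 22832116 = 5.7299921

5.73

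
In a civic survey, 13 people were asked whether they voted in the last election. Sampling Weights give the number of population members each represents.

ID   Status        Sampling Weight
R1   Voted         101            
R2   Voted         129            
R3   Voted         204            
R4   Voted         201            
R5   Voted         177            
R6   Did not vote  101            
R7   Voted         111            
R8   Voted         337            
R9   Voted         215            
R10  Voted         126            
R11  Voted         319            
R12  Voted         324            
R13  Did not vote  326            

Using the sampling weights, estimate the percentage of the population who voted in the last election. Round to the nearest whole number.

84

Sum of weights for 'Voted' = 101 + 129 + 204 + 201 + 177 + 111 + 337 + 215 + 126 + 319 + 324 = 2244
Total weight = 2671
Weighted proportion = 2244 / 2671 = 0.84013478 → 84.013478%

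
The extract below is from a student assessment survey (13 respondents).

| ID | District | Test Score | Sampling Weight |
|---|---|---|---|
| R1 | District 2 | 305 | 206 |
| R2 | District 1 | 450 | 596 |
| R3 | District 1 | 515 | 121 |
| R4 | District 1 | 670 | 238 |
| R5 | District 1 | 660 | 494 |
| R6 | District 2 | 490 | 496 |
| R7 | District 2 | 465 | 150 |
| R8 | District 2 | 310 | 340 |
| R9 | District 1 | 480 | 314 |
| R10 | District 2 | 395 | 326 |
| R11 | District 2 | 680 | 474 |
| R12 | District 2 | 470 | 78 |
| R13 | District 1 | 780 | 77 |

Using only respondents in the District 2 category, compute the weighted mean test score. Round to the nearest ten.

470

District 2 rows: R1, R6, R7, R8, R10, R11, R12
Weighted sum = 305×206 + 490×496 + 465×150 + 310×340 + 395×326 + 680×474 + 470×78
  = 62830 + 243040 + 69750 + 105400 + 128770 + 322320 + 36660 = 968770
Sum of weights = 206 + 496 + 150 + 340 + 326 + 474 + 78 = 2070
Weighted mean = 968770 / 2070 = 468.00483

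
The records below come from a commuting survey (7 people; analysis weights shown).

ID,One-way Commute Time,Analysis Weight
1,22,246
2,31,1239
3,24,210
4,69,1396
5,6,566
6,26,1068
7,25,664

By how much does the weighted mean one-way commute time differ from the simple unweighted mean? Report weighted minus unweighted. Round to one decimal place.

Unweighted sum = 22 + 31 + 24 + 69 + 6 + 26 + 25 = 203
Unweighted mean = 203 / 7 = 29
Weighted sum = 22×246 + 31×1239 + 24×210 + 69×1396 + 6×566 + 26×1068 + 25×664
  = 5412 + 38409 + 5040 + 96324 + 3396 + 27768 + 16600 = 192949
Sum of weights = 246 + 1239 + 210 + 1396 + 566 + 1068 + 664 = 5389
Weighted mean = 192949 / 5389 = 35.804231
Difference (weighted minus unweighted) = 6.8042308

6.8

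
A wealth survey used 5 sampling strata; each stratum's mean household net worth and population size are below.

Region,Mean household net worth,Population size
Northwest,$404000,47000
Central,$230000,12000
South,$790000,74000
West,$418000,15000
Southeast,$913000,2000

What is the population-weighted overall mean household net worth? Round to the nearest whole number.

Σ Nₕ·x̄ₕ = 404000×47000 + 230000×12000 + 790000×74000 + 418000×15000 + 913000×2000
  = 18988000000 + 2760000000 + 58460000000 + 6270000000 + 1826000000 = 88304000000
Σ Nₕ = 47000 + 12000 + 74000 + 15000 + 2000 = 150000
Overall mean = 88304000000 / 150000 = 588693.33

588693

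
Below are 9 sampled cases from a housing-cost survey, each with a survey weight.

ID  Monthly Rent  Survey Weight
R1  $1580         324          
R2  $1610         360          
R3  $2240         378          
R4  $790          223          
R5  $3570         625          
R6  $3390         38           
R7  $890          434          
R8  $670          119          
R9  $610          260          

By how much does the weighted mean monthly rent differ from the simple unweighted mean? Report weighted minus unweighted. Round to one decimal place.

141.3

Unweighted sum = 15350
Unweighted mean = 15350 / 9 = 1705.5556
Weighted sum = 1580×324 + 1610×360 + 2240×378 + 790×223 + 3570×625 + 3390×38 + 890×434 + 670×119 + 610×260
  = 5099070
Sum of weights = 2761
Weighted mean = 5099070 / 2761 = 1846.82
Difference (weighted minus unweighted) = 141.26444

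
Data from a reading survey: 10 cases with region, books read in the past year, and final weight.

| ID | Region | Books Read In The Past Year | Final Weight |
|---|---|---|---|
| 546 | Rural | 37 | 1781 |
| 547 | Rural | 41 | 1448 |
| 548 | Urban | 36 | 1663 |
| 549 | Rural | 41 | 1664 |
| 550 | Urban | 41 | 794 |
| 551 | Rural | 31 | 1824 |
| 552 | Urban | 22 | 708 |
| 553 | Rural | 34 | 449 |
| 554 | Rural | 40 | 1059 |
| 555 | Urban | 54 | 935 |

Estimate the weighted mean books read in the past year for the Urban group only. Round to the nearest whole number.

39

Urban rows: 548, 550, 552, 555
Weighted sum = 36×1663 + 41×794 + 22×708 + 54×935
  = 59868 + 32554 + 15576 + 50490 = 158488
Sum of weights = 1663 + 794 + 708 + 935 = 4100
Weighted mean = 158488 / 4100 = 38.65561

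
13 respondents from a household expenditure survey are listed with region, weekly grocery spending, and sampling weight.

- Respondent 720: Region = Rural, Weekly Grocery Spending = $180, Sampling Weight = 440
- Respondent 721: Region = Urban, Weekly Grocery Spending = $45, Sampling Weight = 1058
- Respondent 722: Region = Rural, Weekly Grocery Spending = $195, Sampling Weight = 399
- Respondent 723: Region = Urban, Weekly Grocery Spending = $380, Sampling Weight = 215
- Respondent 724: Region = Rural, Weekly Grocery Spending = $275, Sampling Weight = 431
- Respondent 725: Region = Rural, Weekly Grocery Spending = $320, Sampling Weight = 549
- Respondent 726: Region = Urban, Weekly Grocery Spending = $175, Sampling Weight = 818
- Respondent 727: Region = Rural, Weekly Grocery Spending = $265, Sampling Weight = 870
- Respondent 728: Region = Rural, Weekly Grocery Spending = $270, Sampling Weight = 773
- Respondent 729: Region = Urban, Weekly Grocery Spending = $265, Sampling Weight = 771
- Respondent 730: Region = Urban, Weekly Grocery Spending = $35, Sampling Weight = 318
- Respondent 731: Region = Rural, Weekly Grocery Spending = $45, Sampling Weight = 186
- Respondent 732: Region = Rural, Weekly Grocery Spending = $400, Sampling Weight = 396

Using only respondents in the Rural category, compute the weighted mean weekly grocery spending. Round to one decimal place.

261.4

Rural rows: 720, 722, 724, 725, 727, 728, 731, 732
Weighted sum = 180×440 + 195×399 + 275×431 + 320×549 + 265×870 + 270×773 + 45×186 + 400×396
  = 1057240
Sum of weights = 4044
Weighted mean = 1057240 / 4044 = 261.43422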